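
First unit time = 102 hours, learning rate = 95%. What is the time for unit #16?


Formula: T_n = T_1 * (learning_rate)^(log2(n)) where learning_rate = rate/100
Doublings = log2(16) = 4
T_n = 102 * 0.95^4
T_n = 102 * 0.8145 = 83.1 hours

83.1 hours


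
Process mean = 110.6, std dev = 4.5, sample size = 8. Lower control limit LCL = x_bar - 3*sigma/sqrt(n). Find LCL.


LCL = 110.6 - 3 * 4.5 / sqrt(8)

105.83


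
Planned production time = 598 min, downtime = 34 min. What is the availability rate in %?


Formula: Availability = (Planned Time - Downtime) / Planned Time * 100
Uptime = 598 - 34 = 564 min
Availability = 564 / 598 * 100 = 94.3%

94.3%


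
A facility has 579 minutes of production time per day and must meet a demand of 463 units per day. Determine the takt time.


Formula: Takt Time = Available Production Time / Customer Demand
Takt = 579 min/day / 463 units/day
Takt = 1.25 min/unit

1.25 min/unit


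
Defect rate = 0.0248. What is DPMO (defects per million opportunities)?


DPMO = defect_rate * 1000000 = 0.0248 * 1000000

24800


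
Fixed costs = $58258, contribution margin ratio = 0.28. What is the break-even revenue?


Formula: BER = Fixed Costs / Contribution Margin Ratio
BER = $58258 / 0.28
BER = $208064.29 (to the nearest cent)

$208064.29


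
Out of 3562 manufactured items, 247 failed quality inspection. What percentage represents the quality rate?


Formula: Quality Rate = Good Pieces / Total Pieces * 100
Good pieces = 3562 - 247 = 3315
QR = 3315 / 3562 * 100 = 93.1%

93.1%


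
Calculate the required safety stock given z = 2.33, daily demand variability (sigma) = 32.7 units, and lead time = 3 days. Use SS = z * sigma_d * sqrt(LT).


Formula: SS = z * sigma_d * sqrt(LT)
sqrt(LT) = sqrt(3) = 1.7321
SS = 2.33 * 32.7 * 1.7321
SS = 132.0 units

132.0 units


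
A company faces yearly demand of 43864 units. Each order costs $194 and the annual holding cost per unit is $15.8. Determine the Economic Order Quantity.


Formula: EOQ = sqrt(2 * D * S / H)
Numerator: 2 * 43864 * 194 = 17019232
2DS/H = 17019232 / 15.8 = 1077166.6
EOQ = sqrt(1077166.6) = 1037.9 units

1037.9 units


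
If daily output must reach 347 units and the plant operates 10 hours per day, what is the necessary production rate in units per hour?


Formula: Production Rate = Daily Demand / Available Hours
Rate = 347 units/day / 10 hours/day
Rate = 34.7 units/hour

34.7 units/hour


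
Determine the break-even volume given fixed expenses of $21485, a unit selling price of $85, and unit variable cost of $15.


Formula: BEQ = Fixed Costs / (Price - Variable Cost)
Contribution margin = $85 - $15 = $70/unit
BEQ = ceil($21485 / $70/unit) = ceil(306.93) = 307 units

307 units


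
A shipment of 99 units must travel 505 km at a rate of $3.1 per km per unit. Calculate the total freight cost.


TC = dist * cost * units = 505 * 3.1 * 99 = $154984.50

$154984.50


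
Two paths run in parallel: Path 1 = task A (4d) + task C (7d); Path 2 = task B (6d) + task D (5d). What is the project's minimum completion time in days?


Path 1 = 4 + 7 = 11 days
Path 2 = 6 + 5 = 11 days
Duration = max(11, 11) = 11 days

11 days


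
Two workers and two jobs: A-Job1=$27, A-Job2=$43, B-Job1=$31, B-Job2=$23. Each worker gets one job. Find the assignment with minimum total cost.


Option 1: A->1 + B->2 = $27 + $23 = $50
Option 2: A->2 + B->1 = $43 + $31 = $74
Min cost = min($50, $74) = $50

$50


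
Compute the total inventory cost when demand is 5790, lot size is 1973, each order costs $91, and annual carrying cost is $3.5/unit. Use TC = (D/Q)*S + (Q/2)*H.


TC = 5790/1973 * 91 + 1973/2 * 3.5

$3719.80


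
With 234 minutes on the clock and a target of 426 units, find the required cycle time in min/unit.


Formula: CT = Available Time / Number of Units
CT = 234 min / 426 units
CT = 0.55 min/unit

0.55 min/unit


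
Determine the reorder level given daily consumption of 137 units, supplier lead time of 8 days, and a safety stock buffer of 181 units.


Formula: ROP = (Daily Demand * Lead Time) + Safety Stock
Demand during lead time = 137 * 8 = 1096 units
ROP = 1096 + 181 = 1277 units

1277 units


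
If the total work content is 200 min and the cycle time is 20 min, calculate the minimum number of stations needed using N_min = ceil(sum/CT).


Formula: N_min = ceil(Sum of Task Times / Cycle Time)
N_min = ceil(200 min / 20 min) = ceil(10.0)
N_min = 10 stations

10


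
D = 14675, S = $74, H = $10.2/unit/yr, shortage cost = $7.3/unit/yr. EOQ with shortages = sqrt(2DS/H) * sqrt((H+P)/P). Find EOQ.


Formula: EOQ* = sqrt(2DS/H) * sqrt((H+P)/P)
Base EOQ = sqrt(2*14675*74/10.2) = 461.44 units
Correction = sqrt((10.2+7.3)/7.3) = 1.54831
EOQ* = 461.44 * 1.54831 = 714.5 units

714.5 units


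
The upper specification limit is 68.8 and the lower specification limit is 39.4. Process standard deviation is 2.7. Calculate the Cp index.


Cp = (68.8 - 39.4) / (6 * 2.7)

1.81


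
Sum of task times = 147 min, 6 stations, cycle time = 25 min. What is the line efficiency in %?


Formula: Efficiency = Sum of Task Times / (N_stations * CT) * 100
Total station capacity = 6 stations * 25 min = 150 min
Efficiency = 147 / 150 * 100 = 98.0%

98.0%


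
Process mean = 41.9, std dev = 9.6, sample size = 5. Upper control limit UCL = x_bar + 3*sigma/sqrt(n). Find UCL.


UCL = 41.9 + 3 * 9.6 / sqrt(5)

54.78


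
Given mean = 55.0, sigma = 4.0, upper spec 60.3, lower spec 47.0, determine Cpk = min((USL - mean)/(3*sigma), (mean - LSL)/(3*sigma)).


Cpu = (60.3 - 55.0) / (3 * 4.0) = 0.44
Cpl = (55.0 - 47.0) / (3 * 4.0) = 0.67
Cpk = min(0.44, 0.67) = 0.44

0.44


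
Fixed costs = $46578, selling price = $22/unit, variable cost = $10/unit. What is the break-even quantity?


Formula: BEQ = Fixed Costs / (Price - Variable Cost)
Contribution margin = $22 - $10 = $12/unit
BEQ = ceil($46578 / $12/unit) = ceil(3881.5) = 3882 units

3882 units


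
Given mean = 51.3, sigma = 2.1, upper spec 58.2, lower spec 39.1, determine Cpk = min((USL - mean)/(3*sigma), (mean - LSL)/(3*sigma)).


Cpu = (58.2 - 51.3) / (3 * 2.1) = 1.1
Cpl = (51.3 - 39.1) / (3 * 2.1) = 1.94
Cpk = min(1.1, 1.94) = 1.1

1.1


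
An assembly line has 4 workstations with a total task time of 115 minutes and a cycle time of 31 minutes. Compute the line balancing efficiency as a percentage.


Formula: Efficiency = Sum of Task Times / (N_stations * CT) * 100
Total station capacity = 4 stations * 31 min = 124 min
Efficiency = 115 / 124 * 100 = 92.7%

92.7%


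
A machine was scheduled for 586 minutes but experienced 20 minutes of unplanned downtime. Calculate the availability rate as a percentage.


Formula: Availability = (Planned Time - Downtime) / Planned Time * 100
Uptime = 586 - 20 = 566 min
Availability = 566 / 586 * 100 = 96.6%

96.6%


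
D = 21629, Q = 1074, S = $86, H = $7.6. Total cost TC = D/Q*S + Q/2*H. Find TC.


TC = 21629/1074 * 86 + 1074/2 * 7.6

$5813.13


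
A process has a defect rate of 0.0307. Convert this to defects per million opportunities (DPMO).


DPMO = defect_rate * 1000000 = 0.0307 * 1000000

30700


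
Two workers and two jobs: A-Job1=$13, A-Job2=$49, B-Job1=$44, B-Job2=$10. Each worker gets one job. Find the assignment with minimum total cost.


Option 1: A->1 + B->2 = $13 + $10 = $23
Option 2: A->2 + B->1 = $49 + $44 = $93
Min cost = min($23, $93) = $23

$23


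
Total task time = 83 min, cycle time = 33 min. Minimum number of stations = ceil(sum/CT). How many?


Formula: N_min = ceil(Sum of Task Times / Cycle Time)
N_min = ceil(83 min / 33 min) = ceil(2.5152)
N_min = 3 stations

3


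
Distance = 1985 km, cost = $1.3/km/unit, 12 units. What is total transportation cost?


TC = dist * cost * units = 1985 * 1.3 * 12 = $30966.00

$30966.00


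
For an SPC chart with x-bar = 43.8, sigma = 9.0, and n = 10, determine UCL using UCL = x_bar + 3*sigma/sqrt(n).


UCL = 43.8 + 3 * 9.0 / sqrt(10)

52.34


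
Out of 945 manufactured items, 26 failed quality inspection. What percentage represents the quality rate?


Formula: Quality Rate = Good Pieces / Total Pieces * 100
Good pieces = 945 - 26 = 919
QR = 919 / 945 * 100 = 97.2%

97.2%


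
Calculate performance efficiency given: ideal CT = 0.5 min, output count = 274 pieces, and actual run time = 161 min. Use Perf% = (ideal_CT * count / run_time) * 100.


Formula: Performance = (Ideal CT * Total Count) / Run Time * 100
Ideal output time = 0.5 * 274 = 137.0 min
Performance = 137.0 / 161 * 100 = 85.1%

85.1%


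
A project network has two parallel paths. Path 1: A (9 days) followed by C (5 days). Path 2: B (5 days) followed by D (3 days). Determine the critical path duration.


Path 1 = 9 + 5 = 14 days
Path 2 = 5 + 3 = 8 days
Duration = max(14, 8) = 14 days

14 days


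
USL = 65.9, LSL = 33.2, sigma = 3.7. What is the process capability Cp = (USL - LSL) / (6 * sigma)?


Cp = (65.9 - 33.2) / (6 * 3.7)

1.47


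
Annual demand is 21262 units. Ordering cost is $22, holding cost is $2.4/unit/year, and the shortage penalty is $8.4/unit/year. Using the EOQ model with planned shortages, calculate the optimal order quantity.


Formula: EOQ* = sqrt(2DS/H) * sqrt((H+P)/P)
Base EOQ = sqrt(2*21262*22/2.4) = 624.34 units
Correction = sqrt((2.4+8.4)/8.4) = 1.13389
EOQ* = 624.34 * 1.13389 = 707.9 units

707.9 units


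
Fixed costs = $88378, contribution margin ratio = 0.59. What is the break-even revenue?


Formula: BER = Fixed Costs / Contribution Margin Ratio
BER = $88378 / 0.59
BER = $149793.22 (to the nearest cent)

$149793.22


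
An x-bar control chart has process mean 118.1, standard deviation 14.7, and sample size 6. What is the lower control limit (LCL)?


LCL = 118.1 - 3 * 14.7 / sqrt(6)

100.1


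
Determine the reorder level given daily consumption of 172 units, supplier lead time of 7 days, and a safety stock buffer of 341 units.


Formula: ROP = (Daily Demand * Lead Time) + Safety Stock
Demand during lead time = 172 * 7 = 1204 units
ROP = 1204 + 341 = 1545 units

1545 units


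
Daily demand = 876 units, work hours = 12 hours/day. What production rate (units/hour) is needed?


Formula: Production Rate = Daily Demand / Available Hours
Rate = 876 units/day / 12 hours/day
Rate = 73.0 units/hour

73.0 units/hour


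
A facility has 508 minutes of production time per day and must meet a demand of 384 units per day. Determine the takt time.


Formula: Takt Time = Available Production Time / Customer Demand
Takt = 508 min/day / 384 units/day
Takt = 1.32 min/unit

1.32 min/unit


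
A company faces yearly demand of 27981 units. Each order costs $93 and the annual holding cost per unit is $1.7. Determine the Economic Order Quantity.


Formula: EOQ = sqrt(2 * D * S / H)
Numerator: 2 * 27981 * 93 = 5204466
2DS/H = 5204466 / 1.7 = 3061450.6
EOQ = sqrt(3061450.6) = 1749.7 units

1749.7 units


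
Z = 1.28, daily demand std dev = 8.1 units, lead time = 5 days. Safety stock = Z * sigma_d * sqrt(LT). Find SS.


Formula: SS = z * sigma_d * sqrt(LT)
sqrt(LT) = sqrt(5) = 2.2361
SS = 1.28 * 8.1 * 2.2361
SS = 23.2 units

23.2 units


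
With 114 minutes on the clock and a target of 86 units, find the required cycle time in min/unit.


Formula: CT = Available Time / Number of Units
CT = 114 min / 86 units
CT = 1.33 min/unit

1.33 min/unit


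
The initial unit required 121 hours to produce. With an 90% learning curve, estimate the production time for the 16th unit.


Formula: T_n = T_1 * (learning_rate)^(log2(n)) where learning_rate = rate/100
Doublings = log2(16) = 4
T_n = 121 * 0.9^4
T_n = 121 * 0.6561 = 79.4 hours

79.4 hours


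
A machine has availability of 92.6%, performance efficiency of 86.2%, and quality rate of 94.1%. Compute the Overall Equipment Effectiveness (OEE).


Formula: OEE = Availability * Performance * Quality / 10000
A * P = 92.6% * 86.2% / 100 = 79.82%
OEE = 79.82% * 94.1% / 100 = 75.1%

75.1%


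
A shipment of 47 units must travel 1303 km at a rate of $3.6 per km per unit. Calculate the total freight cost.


TC = dist * cost * units = 1303 * 3.6 * 47 = $220467.60

$220467.60


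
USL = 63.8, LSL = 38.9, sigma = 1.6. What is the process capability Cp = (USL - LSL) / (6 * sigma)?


Cp = (63.8 - 38.9) / (6 * 1.6)

2.59


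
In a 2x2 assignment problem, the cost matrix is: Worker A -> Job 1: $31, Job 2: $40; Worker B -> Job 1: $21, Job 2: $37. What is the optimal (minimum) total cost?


Option 1: A->1 + B->2 = $31 + $37 = $68
Option 2: A->2 + B->1 = $40 + $21 = $61
Min cost = min($68, $61) = $61

$61


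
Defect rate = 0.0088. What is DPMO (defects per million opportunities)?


DPMO = defect_rate * 1000000 = 0.0088 * 1000000

8800


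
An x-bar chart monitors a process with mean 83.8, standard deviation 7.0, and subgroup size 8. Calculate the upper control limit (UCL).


UCL = 83.8 + 3 * 7.0 / sqrt(8)

91.22


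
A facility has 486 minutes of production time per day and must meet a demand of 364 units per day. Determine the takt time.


Formula: Takt Time = Available Production Time / Customer Demand
Takt = 486 min/day / 364 units/day
Takt = 1.34 min/unit

1.34 min/unit


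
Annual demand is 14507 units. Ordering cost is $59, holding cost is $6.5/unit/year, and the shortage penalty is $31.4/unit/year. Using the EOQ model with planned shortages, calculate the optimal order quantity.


Formula: EOQ* = sqrt(2DS/H) * sqrt((H+P)/P)
Base EOQ = sqrt(2*14507*59/6.5) = 513.18 units
Correction = sqrt((6.5+31.4)/31.4) = 1.09864
EOQ* = 513.18 * 1.09864 = 563.8 units

563.8 units


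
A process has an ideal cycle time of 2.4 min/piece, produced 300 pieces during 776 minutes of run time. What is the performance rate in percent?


Formula: Performance = (Ideal CT * Total Count) / Run Time * 100
Ideal output time = 2.4 * 300 = 720.0 min
Performance = 720.0 / 776 * 100 = 92.8%

92.8%


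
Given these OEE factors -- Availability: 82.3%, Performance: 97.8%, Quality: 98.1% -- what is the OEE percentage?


Formula: OEE = Availability * Performance * Quality / 10000
A * P = 82.3% * 97.8% / 100 = 80.49%
OEE = 80.49% * 98.1% / 100 = 79.0%

79.0%


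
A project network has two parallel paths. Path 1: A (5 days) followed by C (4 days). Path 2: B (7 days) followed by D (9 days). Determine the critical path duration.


Path 1 = 5 + 4 = 9 days
Path 2 = 7 + 9 = 16 days
Duration = max(9, 16) = 16 days

16 days


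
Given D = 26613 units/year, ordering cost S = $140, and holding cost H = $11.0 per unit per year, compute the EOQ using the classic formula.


Formula: EOQ = sqrt(2 * D * S / H)
Numerator: 2 * 26613 * 140 = 7451640
2DS/H = 7451640 / 11.0 = 677421.8
EOQ = sqrt(677421.8) = 823.1 units

823.1 units


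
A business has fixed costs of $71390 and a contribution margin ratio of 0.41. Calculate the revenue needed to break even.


Formula: BER = Fixed Costs / Contribution Margin Ratio
BER = $71390 / 0.41
BER = $174121.95 (to the nearest cent)

$174121.95


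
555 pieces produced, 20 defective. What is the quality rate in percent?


Formula: Quality Rate = Good Pieces / Total Pieces * 100
Good pieces = 555 - 20 = 535
QR = 535 / 555 * 100 = 96.4%

96.4%


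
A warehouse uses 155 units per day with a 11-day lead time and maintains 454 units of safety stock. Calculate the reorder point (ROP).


Formula: ROP = (Daily Demand * Lead Time) + Safety Stock
Demand during lead time = 155 * 11 = 1705 units
ROP = 1705 + 454 = 2159 units

2159 units


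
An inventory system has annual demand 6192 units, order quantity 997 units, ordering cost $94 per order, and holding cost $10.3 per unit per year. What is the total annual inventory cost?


TC = 6192/997 * 94 + 997/2 * 10.3

$5718.35


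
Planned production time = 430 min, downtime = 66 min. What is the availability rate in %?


Formula: Availability = (Planned Time - Downtime) / Planned Time * 100
Uptime = 430 - 66 = 364 min
Availability = 364 / 430 * 100 = 84.7%

84.7%


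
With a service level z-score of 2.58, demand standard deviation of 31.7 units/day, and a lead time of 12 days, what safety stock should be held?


Formula: SS = z * sigma_d * sqrt(LT)
sqrt(LT) = sqrt(12) = 3.4641
SS = 2.58 * 31.7 * 3.4641
SS = 283.3 units

283.3 units


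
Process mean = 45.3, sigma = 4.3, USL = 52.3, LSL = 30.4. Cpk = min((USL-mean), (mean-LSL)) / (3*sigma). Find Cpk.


Cpu = (52.3 - 45.3) / (3 * 4.3) = 0.54
Cpl = (45.3 - 30.4) / (3 * 4.3) = 1.16
Cpk = min(0.54, 1.16) = 0.54

0.54


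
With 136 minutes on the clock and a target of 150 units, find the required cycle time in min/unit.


Formula: CT = Available Time / Number of Units
CT = 136 min / 150 units
CT = 0.91 min/unit

0.91 min/unit


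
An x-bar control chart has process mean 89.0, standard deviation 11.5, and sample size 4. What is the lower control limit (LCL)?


LCL = 89.0 - 3 * 11.5 / sqrt(4)

71.75


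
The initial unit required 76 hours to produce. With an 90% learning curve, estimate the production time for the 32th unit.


Formula: T_n = T_1 * (learning_rate)^(log2(n)) where learning_rate = rate/100
Doublings = log2(32) = 5
T_n = 76 * 0.9^5
T_n = 76 * 0.5905 = 44.9 hours

44.9 hours


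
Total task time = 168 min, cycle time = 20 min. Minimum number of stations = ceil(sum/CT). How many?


Formula: N_min = ceil(Sum of Task Times / Cycle Time)
N_min = ceil(168 min / 20 min) = ceil(8.4)
N_min = 9 stations

9


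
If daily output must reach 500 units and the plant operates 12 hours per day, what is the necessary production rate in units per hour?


Formula: Production Rate = Daily Demand / Available Hours
Rate = 500 units/day / 12 hours/day
Rate = 41.7 units/hour

41.7 units/hour


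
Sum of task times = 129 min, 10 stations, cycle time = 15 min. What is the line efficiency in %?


Formula: Efficiency = Sum of Task Times / (N_stations * CT) * 100
Total station capacity = 10 stations * 15 min = 150 min
Efficiency = 129 / 150 * 100 = 86.0%

86.0%


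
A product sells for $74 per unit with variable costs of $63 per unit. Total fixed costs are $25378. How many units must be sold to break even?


Formula: BEQ = Fixed Costs / (Price - Variable Cost)
Contribution margin = $74 - $63 = $11/unit
BEQ = ceil($25378 / $11/unit) = ceil(2307.09) = 2308 units

2308 units


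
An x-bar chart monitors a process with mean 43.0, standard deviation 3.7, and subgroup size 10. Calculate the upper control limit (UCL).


UCL = 43.0 + 3 * 3.7 / sqrt(10)

46.51


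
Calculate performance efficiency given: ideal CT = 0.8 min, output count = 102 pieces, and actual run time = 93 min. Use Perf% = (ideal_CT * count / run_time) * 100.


Formula: Performance = (Ideal CT * Total Count) / Run Time * 100
Ideal output time = 0.8 * 102 = 81.6 min
Performance = 81.6 / 93 * 100 = 87.7%

87.7%


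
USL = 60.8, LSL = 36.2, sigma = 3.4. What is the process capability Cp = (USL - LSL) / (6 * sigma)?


Cp = (60.8 - 36.2) / (6 * 3.4)

1.21


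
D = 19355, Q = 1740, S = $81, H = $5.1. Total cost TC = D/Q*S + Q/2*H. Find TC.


TC = 19355/1740 * 81 + 1740/2 * 5.1

$5338.01


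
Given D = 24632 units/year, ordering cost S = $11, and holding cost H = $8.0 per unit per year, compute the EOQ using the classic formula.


Formula: EOQ = sqrt(2 * D * S / H)
Numerator: 2 * 24632 * 11 = 541904
2DS/H = 541904 / 8.0 = 67738.0
EOQ = sqrt(67738.0) = 260.3 units

260.3 units


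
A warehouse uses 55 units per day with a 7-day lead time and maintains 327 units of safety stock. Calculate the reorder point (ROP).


Formula: ROP = (Daily Demand * Lead Time) + Safety Stock
Demand during lead time = 55 * 7 = 385 units
ROP = 385 + 327 = 712 units

712 units


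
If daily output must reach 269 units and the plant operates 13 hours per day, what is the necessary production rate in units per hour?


Formula: Production Rate = Daily Demand / Available Hours
Rate = 269 units/day / 13 hours/day
Rate = 20.7 units/hour

20.7 units/hour


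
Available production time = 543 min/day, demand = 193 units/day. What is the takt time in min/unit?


Formula: Takt Time = Available Production Time / Customer Demand
Takt = 543 min/day / 193 units/day
Takt = 2.81 min/unit

2.81 min/unit


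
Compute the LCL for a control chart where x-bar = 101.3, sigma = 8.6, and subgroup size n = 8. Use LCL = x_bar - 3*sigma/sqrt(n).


LCL = 101.3 - 3 * 8.6 / sqrt(8)

92.18


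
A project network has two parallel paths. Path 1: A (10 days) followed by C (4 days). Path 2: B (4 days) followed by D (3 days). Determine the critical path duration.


Path 1 = 10 + 4 = 14 days
Path 2 = 4 + 3 = 7 days
Duration = max(14, 7) = 14 days

14 days


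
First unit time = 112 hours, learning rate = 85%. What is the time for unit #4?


Formula: T_n = T_1 * (learning_rate)^(log2(n)) where learning_rate = rate/100
Doublings = log2(4) = 2
T_n = 112 * 0.85^2
T_n = 112 * 0.7225 = 80.9 hours

80.9 hours


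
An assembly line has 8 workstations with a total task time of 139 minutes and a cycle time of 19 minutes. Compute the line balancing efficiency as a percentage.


Formula: Efficiency = Sum of Task Times / (N_stations * CT) * 100
Total station capacity = 8 stations * 19 min = 152 min
Efficiency = 139 / 152 * 100 = 91.4%

91.4%


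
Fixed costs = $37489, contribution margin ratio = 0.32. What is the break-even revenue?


Formula: BER = Fixed Costs / Contribution Margin Ratio
BER = $37489 / 0.32
BER = $117153.13 (to the nearest cent)

$117153.13


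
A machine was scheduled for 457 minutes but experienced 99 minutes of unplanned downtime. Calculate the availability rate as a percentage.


Formula: Availability = (Planned Time - Downtime) / Planned Time * 100
Uptime = 457 - 99 = 358 min
Availability = 358 / 457 * 100 = 78.3%

78.3%


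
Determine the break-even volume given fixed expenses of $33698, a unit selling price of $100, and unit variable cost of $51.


Formula: BEQ = Fixed Costs / (Price - Variable Cost)
Contribution margin = $100 - $51 = $49/unit
BEQ = ceil($33698 / $49/unit) = ceil(687.71) = 688 units

688 units


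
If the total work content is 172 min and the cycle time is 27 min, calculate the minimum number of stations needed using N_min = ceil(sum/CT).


Formula: N_min = ceil(Sum of Task Times / Cycle Time)
N_min = ceil(172 min / 27 min) = ceil(6.3704)
N_min = 7 stations

7


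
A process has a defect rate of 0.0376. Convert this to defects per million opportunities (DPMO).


DPMO = defect_rate * 1000000 = 0.0376 * 1000000

37600


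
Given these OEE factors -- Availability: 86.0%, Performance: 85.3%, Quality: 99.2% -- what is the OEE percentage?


Formula: OEE = Availability * Performance * Quality / 10000
A * P = 86.0% * 85.3% / 100 = 73.36%
OEE = 73.36% * 99.2% / 100 = 72.8%

72.8%


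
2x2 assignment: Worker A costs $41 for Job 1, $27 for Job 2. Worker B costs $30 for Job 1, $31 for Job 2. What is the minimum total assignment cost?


Option 1: A->1 + B->2 = $41 + $31 = $72
Option 2: A->2 + B->1 = $27 + $30 = $57
Min cost = min($72, $57) = $57

$57


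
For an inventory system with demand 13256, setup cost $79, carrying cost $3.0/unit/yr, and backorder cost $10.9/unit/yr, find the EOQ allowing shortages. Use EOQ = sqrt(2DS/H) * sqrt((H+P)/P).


Formula: EOQ* = sqrt(2DS/H) * sqrt((H+P)/P)
Base EOQ = sqrt(2*13256*79/3.0) = 835.55 units
Correction = sqrt((3.0+10.9)/10.9) = 1.12926
EOQ* = 835.55 * 1.12926 = 943.6 units

943.6 units


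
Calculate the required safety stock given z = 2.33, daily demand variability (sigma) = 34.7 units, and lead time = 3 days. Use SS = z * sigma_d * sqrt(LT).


Formula: SS = z * sigma_d * sqrt(LT)
sqrt(LT) = sqrt(3) = 1.7321
SS = 2.33 * 34.7 * 1.7321
SS = 140.0 units

140.0 units


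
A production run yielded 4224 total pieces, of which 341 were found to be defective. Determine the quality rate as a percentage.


Formula: Quality Rate = Good Pieces / Total Pieces * 100
Good pieces = 4224 - 341 = 3883
QR = 3883 / 4224 * 100 = 91.9%

91.9%


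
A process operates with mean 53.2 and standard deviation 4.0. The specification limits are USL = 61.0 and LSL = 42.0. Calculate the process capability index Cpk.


Cpu = (61.0 - 53.2) / (3 * 4.0) = 0.65
Cpl = (53.2 - 42.0) / (3 * 4.0) = 0.93
Cpk = min(0.65, 0.93) = 0.65

0.65


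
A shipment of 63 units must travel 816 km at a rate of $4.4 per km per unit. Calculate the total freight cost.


TC = dist * cost * units = 816 * 4.4 * 63 = $226195.20

$226195.20


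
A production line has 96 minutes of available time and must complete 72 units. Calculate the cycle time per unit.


Formula: CT = Available Time / Number of Units
CT = 96 min / 72 units
CT = 1.33 min/unit

1.33 min/unit


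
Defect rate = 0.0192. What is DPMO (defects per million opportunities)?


DPMO = defect_rate * 1000000 = 0.0192 * 1000000

19200


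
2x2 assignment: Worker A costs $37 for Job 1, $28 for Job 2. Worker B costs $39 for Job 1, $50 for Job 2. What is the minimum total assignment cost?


Option 1: A->1 + B->2 = $37 + $50 = $87
Option 2: A->2 + B->1 = $28 + $39 = $67
Min cost = min($87, $67) = $67

$67


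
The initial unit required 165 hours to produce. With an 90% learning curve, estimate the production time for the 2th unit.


Formula: T_n = T_1 * (learning_rate)^(log2(n)) where learning_rate = rate/100
Doublings = log2(2) = 1
T_n = 165 * 0.9^1
T_n = 165 * 0.9 = 148.5 hours

148.5 hours


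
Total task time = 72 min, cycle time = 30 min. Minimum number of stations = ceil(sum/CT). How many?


Formula: N_min = ceil(Sum of Task Times / Cycle Time)
N_min = ceil(72 min / 30 min) = ceil(2.4)
N_min = 3 stations

3


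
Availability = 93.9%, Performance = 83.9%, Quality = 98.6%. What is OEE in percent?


Formula: OEE = Availability * Performance * Quality / 10000
A * P = 93.9% * 83.9% / 100 = 78.78%
OEE = 78.78% * 98.6% / 100 = 77.7%

77.7%


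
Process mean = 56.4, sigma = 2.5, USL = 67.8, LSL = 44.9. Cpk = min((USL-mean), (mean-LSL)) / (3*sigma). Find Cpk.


Cpu = (67.8 - 56.4) / (3 * 2.5) = 1.52
Cpl = (56.4 - 44.9) / (3 * 2.5) = 1.53
Cpk = min(1.52, 1.53) = 1.52

1.52


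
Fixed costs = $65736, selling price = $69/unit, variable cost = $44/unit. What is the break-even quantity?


Formula: BEQ = Fixed Costs / (Price - Variable Cost)
Contribution margin = $69 - $44 = $25/unit
BEQ = ceil($65736 / $25/unit) = ceil(2629.44) = 2630 units

2630 units


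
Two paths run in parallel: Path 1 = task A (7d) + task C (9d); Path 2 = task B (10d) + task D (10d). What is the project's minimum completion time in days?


Path 1 = 7 + 9 = 16 days
Path 2 = 10 + 10 = 20 days
Duration = max(16, 20) = 20 days

20 days


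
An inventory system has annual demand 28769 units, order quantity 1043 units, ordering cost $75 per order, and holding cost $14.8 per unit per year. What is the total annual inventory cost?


TC = 28769/1043 * 75 + 1043/2 * 14.8

$9786.92


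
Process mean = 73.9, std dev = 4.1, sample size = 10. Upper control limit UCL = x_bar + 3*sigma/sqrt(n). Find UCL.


UCL = 73.9 + 3 * 4.1 / sqrt(10)

77.79


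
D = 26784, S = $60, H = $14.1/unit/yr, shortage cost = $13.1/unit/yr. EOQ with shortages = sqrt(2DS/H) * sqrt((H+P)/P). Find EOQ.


Formula: EOQ* = sqrt(2DS/H) * sqrt((H+P)/P)
Base EOQ = sqrt(2*26784*60/14.1) = 477.44 units
Correction = sqrt((14.1+13.1)/13.1) = 1.44095
EOQ* = 477.44 * 1.44095 = 688.0 units

688.0 units


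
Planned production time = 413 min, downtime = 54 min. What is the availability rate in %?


Formula: Availability = (Planned Time - Downtime) / Planned Time * 100
Uptime = 413 - 54 = 359 min
Availability = 359 / 413 * 100 = 86.9%

86.9%


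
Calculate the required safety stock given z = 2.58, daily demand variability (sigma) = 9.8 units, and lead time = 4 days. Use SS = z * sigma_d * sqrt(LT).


Formula: SS = z * sigma_d * sqrt(LT)
sqrt(LT) = sqrt(4) = 2.0
SS = 2.58 * 9.8 * 2.0
SS = 50.6 units

50.6 units


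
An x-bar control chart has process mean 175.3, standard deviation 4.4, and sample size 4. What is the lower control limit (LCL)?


LCL = 175.3 - 3 * 4.4 / sqrt(4)

168.7


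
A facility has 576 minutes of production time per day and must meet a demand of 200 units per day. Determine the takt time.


Formula: Takt Time = Available Production Time / Customer Demand
Takt = 576 min/day / 200 units/day
Takt = 2.88 min/unit

2.88 min/unit


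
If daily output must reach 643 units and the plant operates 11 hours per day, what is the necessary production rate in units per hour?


Formula: Production Rate = Daily Demand / Available Hours
Rate = 643 units/day / 11 hours/day
Rate = 58.5 units/hour

58.5 units/hour


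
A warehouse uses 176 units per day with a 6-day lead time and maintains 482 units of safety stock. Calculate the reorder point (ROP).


Formula: ROP = (Daily Demand * Lead Time) + Safety Stock
Demand during lead time = 176 * 6 = 1056 units
ROP = 1056 + 482 = 1538 units

1538 units


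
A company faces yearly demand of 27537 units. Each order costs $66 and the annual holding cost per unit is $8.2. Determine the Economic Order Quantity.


Formula: EOQ = sqrt(2 * D * S / H)
Numerator: 2 * 27537 * 66 = 3634884
2DS/H = 3634884 / 8.2 = 443278.5
EOQ = sqrt(443278.5) = 665.8 units

665.8 units


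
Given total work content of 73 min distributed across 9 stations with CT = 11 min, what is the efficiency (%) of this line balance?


Formula: Efficiency = Sum of Task Times / (N_stations * CT) * 100
Total station capacity = 9 stations * 11 min = 99 min
Efficiency = 73 / 99 * 100 = 73.7%

73.7%


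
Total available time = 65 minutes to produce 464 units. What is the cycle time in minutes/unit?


Formula: CT = Available Time / Number of Units
CT = 65 min / 464 units
CT = 0.14 min/unit

0.14 min/unit


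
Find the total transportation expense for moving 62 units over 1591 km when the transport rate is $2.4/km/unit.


TC = dist * cost * units = 1591 * 2.4 * 62 = $236740.80

$236740.80


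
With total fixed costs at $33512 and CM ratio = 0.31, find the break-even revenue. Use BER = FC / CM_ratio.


Formula: BER = Fixed Costs / Contribution Margin Ratio
BER = $33512 / 0.31
BER = $108103.23 (to the nearest cent)

$108103.23


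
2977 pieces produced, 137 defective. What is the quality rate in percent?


Formula: Quality Rate = Good Pieces / Total Pieces * 100
Good pieces = 2977 - 137 = 2840
QR = 2840 / 2977 * 100 = 95.4%

95.4%


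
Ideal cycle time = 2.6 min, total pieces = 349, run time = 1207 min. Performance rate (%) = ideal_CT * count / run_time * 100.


Formula: Performance = (Ideal CT * Total Count) / Run Time * 100
Ideal output time = 2.6 * 349 = 907.4 min
Performance = 907.4 / 1207 * 100 = 75.2%

75.2%


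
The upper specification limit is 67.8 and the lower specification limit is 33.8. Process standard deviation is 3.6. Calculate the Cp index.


Cp = (67.8 - 33.8) / (6 * 3.6)

1.57


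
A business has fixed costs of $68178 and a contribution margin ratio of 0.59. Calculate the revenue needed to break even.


Formula: BER = Fixed Costs / Contribution Margin Ratio
BER = $68178 / 0.59
BER = $115555.93 (to the nearest cent)

$115555.93


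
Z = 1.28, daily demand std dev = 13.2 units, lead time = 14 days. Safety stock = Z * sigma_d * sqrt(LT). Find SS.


Formula: SS = z * sigma_d * sqrt(LT)
sqrt(LT) = sqrt(14) = 3.7417
SS = 1.28 * 13.2 * 3.7417
SS = 63.2 units

63.2 units


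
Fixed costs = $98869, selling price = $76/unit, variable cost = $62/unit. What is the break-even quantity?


Formula: BEQ = Fixed Costs / (Price - Variable Cost)
Contribution margin = $76 - $62 = $14/unit
BEQ = ceil($98869 / $14/unit) = ceil(7062.07) = 7063 units

7063 units


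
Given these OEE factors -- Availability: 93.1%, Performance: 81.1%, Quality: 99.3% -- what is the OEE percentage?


Formula: OEE = Availability * Performance * Quality / 10000
A * P = 93.1% * 81.1% / 100 = 75.5%
OEE = 75.5% * 99.3% / 100 = 75.0%

75.0%


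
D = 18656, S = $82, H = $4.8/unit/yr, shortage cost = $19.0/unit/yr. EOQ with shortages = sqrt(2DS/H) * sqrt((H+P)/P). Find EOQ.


Formula: EOQ* = sqrt(2DS/H) * sqrt((H+P)/P)
Base EOQ = sqrt(2*18656*82/4.8) = 798.38 units
Correction = sqrt((4.8+19.0)/19.0) = 1.11921
EOQ* = 798.38 * 1.11921 = 893.6 units

893.6 units


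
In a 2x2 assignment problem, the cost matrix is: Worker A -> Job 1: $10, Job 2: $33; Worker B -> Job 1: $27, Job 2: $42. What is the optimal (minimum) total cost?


Option 1: A->1 + B->2 = $10 + $42 = $52
Option 2: A->2 + B->1 = $33 + $27 = $60
Min cost = min($52, $60) = $52

$52


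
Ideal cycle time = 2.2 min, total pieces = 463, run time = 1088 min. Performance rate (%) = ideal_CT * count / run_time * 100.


Formula: Performance = (Ideal CT * Total Count) / Run Time * 100
Ideal output time = 2.2 * 463 = 1018.6 min
Performance = 1018.6 / 1088 * 100 = 93.6%

93.6%


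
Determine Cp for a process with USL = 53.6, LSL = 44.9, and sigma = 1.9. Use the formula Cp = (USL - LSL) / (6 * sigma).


Cp = (53.6 - 44.9) / (6 * 1.9)

0.76


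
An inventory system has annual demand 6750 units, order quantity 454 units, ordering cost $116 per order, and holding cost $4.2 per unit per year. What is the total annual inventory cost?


TC = 6750/454 * 116 + 454/2 * 4.2

$2678.07


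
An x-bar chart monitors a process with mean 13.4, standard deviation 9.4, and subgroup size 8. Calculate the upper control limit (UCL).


UCL = 13.4 + 3 * 9.4 / sqrt(8)

23.37


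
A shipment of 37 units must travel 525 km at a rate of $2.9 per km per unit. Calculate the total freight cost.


TC = dist * cost * units = 525 * 2.9 * 37 = $56332.50

$56332.50


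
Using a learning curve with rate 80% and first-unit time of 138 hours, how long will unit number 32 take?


Formula: T_n = T_1 * (learning_rate)^(log2(n)) where learning_rate = rate/100
Doublings = log2(32) = 5
T_n = 138 * 0.8^5
T_n = 138 * 0.3277 = 45.2 hours

45.2 hours


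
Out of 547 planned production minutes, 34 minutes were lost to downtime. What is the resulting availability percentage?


Formula: Availability = (Planned Time - Downtime) / Planned Time * 100
Uptime = 547 - 34 = 513 min
Availability = 513 / 547 * 100 = 93.8%

93.8%


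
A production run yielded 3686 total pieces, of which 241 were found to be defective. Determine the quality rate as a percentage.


Formula: Quality Rate = Good Pieces / Total Pieces * 100
Good pieces = 3686 - 241 = 3445
QR = 3445 / 3686 * 100 = 93.5%

93.5%


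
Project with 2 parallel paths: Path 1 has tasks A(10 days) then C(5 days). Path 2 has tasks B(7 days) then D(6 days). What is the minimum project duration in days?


Path 1 = 10 + 5 = 15 days
Path 2 = 7 + 6 = 13 days
Duration = max(15, 13) = 15 days

15 days


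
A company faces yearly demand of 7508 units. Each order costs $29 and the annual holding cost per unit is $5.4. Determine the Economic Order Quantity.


Formula: EOQ = sqrt(2 * D * S / H)
Numerator: 2 * 7508 * 29 = 435464
2DS/H = 435464 / 5.4 = 80641.5
EOQ = sqrt(80641.5) = 284.0 units

284.0 units


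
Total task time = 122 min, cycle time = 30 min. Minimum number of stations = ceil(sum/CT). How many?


Formula: N_min = ceil(Sum of Task Times / Cycle Time)
N_min = ceil(122 min / 30 min) = ceil(4.0667)
N_min = 5 stations

5


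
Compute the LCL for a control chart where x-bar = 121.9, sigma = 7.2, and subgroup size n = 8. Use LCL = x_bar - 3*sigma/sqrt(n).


LCL = 121.9 - 3 * 7.2 / sqrt(8)

114.26


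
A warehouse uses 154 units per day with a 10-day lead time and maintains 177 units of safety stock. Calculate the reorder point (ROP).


Formula: ROP = (Daily Demand * Lead Time) + Safety Stock
Demand during lead time = 154 * 10 = 1540 units
ROP = 1540 + 177 = 1717 units

1717 units


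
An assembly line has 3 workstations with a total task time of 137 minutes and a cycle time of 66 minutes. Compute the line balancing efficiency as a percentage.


Formula: Efficiency = Sum of Task Times / (N_stations * CT) * 100
Total station capacity = 3 stations * 66 min = 198 min
Efficiency = 137 / 198 * 100 = 69.2%

69.2%


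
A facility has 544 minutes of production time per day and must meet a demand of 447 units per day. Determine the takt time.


Formula: Takt Time = Available Production Time / Customer Demand
Takt = 544 min/day / 447 units/day
Takt = 1.22 min/unit

1.22 min/unit


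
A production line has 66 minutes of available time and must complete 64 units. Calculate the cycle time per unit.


Formula: CT = Available Time / Number of Units
CT = 66 min / 64 units
CT = 1.03 min/unit

1.03 min/unit


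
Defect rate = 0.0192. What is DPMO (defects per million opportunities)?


DPMO = defect_rate * 1000000 = 0.0192 * 1000000

19200


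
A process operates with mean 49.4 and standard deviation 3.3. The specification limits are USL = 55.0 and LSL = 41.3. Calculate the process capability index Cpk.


Cpu = (55.0 - 49.4) / (3 * 3.3) = 0.57
Cpl = (49.4 - 41.3) / (3 * 3.3) = 0.82
Cpk = min(0.57, 0.82) = 0.57

0.57


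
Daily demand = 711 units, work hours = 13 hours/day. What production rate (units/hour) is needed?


Formula: Production Rate = Daily Demand / Available Hours
Rate = 711 units/day / 13 hours/day
Rate = 54.7 units/hour

54.7 units/hour


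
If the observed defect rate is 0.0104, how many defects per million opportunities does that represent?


DPMO = defect_rate * 1000000 = 0.0104 * 1000000

10400


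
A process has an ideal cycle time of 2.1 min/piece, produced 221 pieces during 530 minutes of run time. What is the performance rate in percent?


Formula: Performance = (Ideal CT * Total Count) / Run Time * 100
Ideal output time = 2.1 * 221 = 464.1 min
Performance = 464.1 / 530 * 100 = 87.6%

87.6%


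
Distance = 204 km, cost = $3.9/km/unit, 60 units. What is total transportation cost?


TC = dist * cost * units = 204 * 3.9 * 60 = $47736.00

$47736.00


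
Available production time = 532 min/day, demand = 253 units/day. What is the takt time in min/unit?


Formula: Takt Time = Available Production Time / Customer Demand
Takt = 532 min/day / 253 units/day
Takt = 2.1 min/unit

2.1 min/unit


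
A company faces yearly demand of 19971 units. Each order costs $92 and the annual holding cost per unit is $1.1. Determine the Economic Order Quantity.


Formula: EOQ = sqrt(2 * D * S / H)
Numerator: 2 * 19971 * 92 = 3674664
2DS/H = 3674664 / 1.1 = 3340603.6
EOQ = sqrt(3340603.6) = 1827.7 units

1827.7 units


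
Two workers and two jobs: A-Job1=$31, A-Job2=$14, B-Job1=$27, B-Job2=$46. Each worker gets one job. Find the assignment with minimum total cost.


Option 1: A->1 + B->2 = $31 + $46 = $77
Option 2: A->2 + B->1 = $14 + $27 = $41
Min cost = min($77, $41) = $41

$41


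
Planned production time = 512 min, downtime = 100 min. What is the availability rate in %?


Formula: Availability = (Planned Time - Downtime) / Planned Time * 100
Uptime = 512 - 100 = 412 min
Availability = 412 / 512 * 100 = 80.5%

80.5%


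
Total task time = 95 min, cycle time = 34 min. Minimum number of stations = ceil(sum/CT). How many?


Formula: N_min = ceil(Sum of Task Times / Cycle Time)
N_min = ceil(95 min / 34 min) = ceil(2.7941)
N_min = 3 stations

3


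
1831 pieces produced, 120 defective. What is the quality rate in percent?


Formula: Quality Rate = Good Pieces / Total Pieces * 100
Good pieces = 1831 - 120 = 1711
QR = 1711 / 1831 * 100 = 93.4%

93.4%


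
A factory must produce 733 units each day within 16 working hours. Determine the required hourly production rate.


Formula: Production Rate = Daily Demand / Available Hours
Rate = 733 units/day / 16 hours/day
Rate = 45.8 units/hour

45.8 units/hour
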